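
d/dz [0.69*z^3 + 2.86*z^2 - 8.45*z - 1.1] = 2.07*z^2 + 5.72*z - 8.45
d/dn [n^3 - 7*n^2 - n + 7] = 3*n^2 - 14*n - 1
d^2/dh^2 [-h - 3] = 0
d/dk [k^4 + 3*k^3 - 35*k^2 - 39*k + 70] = 4*k^3 + 9*k^2 - 70*k - 39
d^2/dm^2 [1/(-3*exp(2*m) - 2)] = (24 - 36*exp(2*m))*exp(2*m)/(3*exp(2*m) + 2)^3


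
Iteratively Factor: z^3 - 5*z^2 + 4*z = (z - 1)*(z^2 - 4*z) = (z - 4)*(z - 1)*(z)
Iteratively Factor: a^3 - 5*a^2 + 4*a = (a - 4)*(a^2 - a) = (a - 4)*(a - 1)*(a)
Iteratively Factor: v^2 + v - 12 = (v + 4)*(v - 3)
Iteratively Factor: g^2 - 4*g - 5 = (g + 1)*(g - 5)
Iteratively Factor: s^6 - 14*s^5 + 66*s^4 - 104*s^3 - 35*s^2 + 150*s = (s - 2)*(s^5 - 12*s^4 + 42*s^3 - 20*s^2 - 75*s) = (s - 3)*(s - 2)*(s^4 - 9*s^3 + 15*s^2 + 25*s) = (s - 3)*(s - 2)*(s + 1)*(s^3 - 10*s^2 + 25*s) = (s - 5)*(s - 3)*(s - 2)*(s + 1)*(s^2 - 5*s) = s*(s - 5)*(s - 3)*(s - 2)*(s + 1)*(s - 5)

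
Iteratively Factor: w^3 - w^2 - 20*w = (w + 4)*(w^2 - 5*w) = w*(w + 4)*(w - 5)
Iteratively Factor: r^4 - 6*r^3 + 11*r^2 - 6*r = (r - 1)*(r^3 - 5*r^2 + 6*r) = (r - 3)*(r - 1)*(r^2 - 2*r) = r*(r - 3)*(r - 1)*(r - 2)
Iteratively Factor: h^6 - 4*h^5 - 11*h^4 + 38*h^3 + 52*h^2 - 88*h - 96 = (h - 3)*(h^5 - h^4 - 14*h^3 - 4*h^2 + 40*h + 32) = (h - 3)*(h + 2)*(h^4 - 3*h^3 - 8*h^2 + 12*h + 16) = (h - 3)*(h + 1)*(h + 2)*(h^3 - 4*h^2 - 4*h + 16) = (h - 3)*(h + 1)*(h + 2)^2*(h^2 - 6*h + 8) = (h - 3)*(h - 2)*(h + 1)*(h + 2)^2*(h - 4)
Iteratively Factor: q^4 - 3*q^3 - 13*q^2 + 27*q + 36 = (q + 1)*(q^3 - 4*q^2 - 9*q + 36) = (q + 1)*(q + 3)*(q^2 - 7*q + 12) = (q - 3)*(q + 1)*(q + 3)*(q - 4)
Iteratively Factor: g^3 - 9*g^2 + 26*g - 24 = (g - 4)*(g^2 - 5*g + 6) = (g - 4)*(g - 3)*(g - 2)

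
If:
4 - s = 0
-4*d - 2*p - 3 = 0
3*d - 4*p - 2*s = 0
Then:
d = 2/11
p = -41/22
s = 4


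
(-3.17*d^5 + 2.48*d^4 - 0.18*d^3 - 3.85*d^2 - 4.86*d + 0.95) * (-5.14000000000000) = 16.2938*d^5 - 12.7472*d^4 + 0.9252*d^3 + 19.789*d^2 + 24.9804*d - 4.883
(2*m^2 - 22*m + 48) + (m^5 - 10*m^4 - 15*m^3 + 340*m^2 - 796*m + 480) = m^5 - 10*m^4 - 15*m^3 + 342*m^2 - 818*m + 528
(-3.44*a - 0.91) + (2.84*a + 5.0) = 4.09 - 0.6*a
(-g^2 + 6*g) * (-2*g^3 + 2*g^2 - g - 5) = 2*g^5 - 14*g^4 + 13*g^3 - g^2 - 30*g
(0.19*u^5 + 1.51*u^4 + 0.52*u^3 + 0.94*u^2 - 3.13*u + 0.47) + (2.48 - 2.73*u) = 0.19*u^5 + 1.51*u^4 + 0.52*u^3 + 0.94*u^2 - 5.86*u + 2.95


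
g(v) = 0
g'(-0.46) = 0.00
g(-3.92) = 0.00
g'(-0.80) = 0.00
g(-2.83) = 0.00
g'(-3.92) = 0.00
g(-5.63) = 0.00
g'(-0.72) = 0.00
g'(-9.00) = 0.00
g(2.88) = 0.00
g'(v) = 0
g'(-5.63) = 0.00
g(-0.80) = 0.00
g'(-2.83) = 0.00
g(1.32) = 0.00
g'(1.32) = 0.00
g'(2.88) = 0.00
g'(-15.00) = 0.00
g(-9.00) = 0.00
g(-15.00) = 0.00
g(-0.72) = 0.00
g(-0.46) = 0.00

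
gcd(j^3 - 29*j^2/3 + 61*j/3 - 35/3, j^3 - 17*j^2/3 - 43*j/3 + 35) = j^2 - 26*j/3 + 35/3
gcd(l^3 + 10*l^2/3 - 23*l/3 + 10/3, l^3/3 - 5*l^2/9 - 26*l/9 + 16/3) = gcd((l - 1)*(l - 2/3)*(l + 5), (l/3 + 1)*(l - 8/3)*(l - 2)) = 1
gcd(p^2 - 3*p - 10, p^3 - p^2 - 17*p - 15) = p - 5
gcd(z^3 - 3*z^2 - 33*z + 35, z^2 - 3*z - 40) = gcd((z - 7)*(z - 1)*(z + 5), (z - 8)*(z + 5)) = z + 5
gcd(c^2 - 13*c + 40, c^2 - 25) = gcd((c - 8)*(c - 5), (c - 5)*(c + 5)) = c - 5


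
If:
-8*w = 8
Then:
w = -1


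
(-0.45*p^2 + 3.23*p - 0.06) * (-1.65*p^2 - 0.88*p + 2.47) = 0.7425*p^4 - 4.9335*p^3 - 3.8549*p^2 + 8.0309*p - 0.1482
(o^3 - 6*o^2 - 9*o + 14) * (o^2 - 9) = o^5 - 6*o^4 - 18*o^3 + 68*o^2 + 81*o - 126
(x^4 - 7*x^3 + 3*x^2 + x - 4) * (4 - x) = -x^5 + 11*x^4 - 31*x^3 + 11*x^2 + 8*x - 16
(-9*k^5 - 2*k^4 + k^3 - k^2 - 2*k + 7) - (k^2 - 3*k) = -9*k^5 - 2*k^4 + k^3 - 2*k^2 + k + 7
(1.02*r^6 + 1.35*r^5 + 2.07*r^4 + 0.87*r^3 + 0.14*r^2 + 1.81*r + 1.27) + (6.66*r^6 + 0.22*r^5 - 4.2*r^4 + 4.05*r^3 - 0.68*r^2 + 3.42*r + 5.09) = 7.68*r^6 + 1.57*r^5 - 2.13*r^4 + 4.92*r^3 - 0.54*r^2 + 5.23*r + 6.36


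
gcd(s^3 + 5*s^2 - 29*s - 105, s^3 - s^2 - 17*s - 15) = s^2 - 2*s - 15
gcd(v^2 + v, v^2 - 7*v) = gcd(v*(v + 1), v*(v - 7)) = v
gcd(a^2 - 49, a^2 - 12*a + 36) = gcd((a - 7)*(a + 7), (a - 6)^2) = 1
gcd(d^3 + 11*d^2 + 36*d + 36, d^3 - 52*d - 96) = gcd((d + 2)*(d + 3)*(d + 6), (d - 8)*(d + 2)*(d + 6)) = d^2 + 8*d + 12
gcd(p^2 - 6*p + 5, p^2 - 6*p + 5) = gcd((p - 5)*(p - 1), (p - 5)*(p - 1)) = p^2 - 6*p + 5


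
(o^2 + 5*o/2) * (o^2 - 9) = o^4 + 5*o^3/2 - 9*o^2 - 45*o/2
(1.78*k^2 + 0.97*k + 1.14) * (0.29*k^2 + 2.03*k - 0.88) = 0.5162*k^4 + 3.8947*k^3 + 0.7333*k^2 + 1.4606*k - 1.0032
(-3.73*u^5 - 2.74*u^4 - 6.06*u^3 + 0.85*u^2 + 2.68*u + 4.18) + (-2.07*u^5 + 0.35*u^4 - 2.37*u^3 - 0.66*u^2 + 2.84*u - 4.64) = -5.8*u^5 - 2.39*u^4 - 8.43*u^3 + 0.19*u^2 + 5.52*u - 0.46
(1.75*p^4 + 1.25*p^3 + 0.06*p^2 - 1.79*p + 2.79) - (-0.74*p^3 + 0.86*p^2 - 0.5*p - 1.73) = 1.75*p^4 + 1.99*p^3 - 0.8*p^2 - 1.29*p + 4.52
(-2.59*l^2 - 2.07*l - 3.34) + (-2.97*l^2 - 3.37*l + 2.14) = -5.56*l^2 - 5.44*l - 1.2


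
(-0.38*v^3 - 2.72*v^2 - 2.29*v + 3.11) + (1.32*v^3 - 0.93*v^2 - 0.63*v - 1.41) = 0.94*v^3 - 3.65*v^2 - 2.92*v + 1.7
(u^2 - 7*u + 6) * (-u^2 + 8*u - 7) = -u^4 + 15*u^3 - 69*u^2 + 97*u - 42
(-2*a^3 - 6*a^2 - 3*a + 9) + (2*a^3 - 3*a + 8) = -6*a^2 - 6*a + 17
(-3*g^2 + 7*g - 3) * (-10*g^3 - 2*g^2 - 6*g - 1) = 30*g^5 - 64*g^4 + 34*g^3 - 33*g^2 + 11*g + 3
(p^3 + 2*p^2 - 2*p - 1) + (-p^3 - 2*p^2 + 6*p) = 4*p - 1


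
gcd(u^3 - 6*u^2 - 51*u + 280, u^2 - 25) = u - 5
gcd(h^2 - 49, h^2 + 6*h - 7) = h + 7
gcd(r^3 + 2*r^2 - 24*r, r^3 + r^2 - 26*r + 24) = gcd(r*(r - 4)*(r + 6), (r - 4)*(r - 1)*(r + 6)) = r^2 + 2*r - 24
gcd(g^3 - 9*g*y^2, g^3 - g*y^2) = g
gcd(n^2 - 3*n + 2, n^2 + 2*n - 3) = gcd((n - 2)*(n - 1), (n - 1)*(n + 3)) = n - 1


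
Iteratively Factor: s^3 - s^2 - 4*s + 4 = (s + 2)*(s^2 - 3*s + 2) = (s - 1)*(s + 2)*(s - 2)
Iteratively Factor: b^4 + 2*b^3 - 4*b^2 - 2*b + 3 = (b + 1)*(b^3 + b^2 - 5*b + 3) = (b + 1)*(b + 3)*(b^2 - 2*b + 1) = (b - 1)*(b + 1)*(b + 3)*(b - 1)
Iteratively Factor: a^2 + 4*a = (a)*(a + 4)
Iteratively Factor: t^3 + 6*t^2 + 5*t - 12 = (t + 3)*(t^2 + 3*t - 4) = (t - 1)*(t + 3)*(t + 4)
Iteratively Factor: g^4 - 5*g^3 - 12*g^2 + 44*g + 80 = (g + 2)*(g^3 - 7*g^2 + 2*g + 40) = (g - 5)*(g + 2)*(g^2 - 2*g - 8) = (g - 5)*(g - 4)*(g + 2)*(g + 2)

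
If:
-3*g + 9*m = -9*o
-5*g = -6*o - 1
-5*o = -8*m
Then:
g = 13/49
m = 5/147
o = 8/147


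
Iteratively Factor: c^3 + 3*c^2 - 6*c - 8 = (c - 2)*(c^2 + 5*c + 4) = (c - 2)*(c + 4)*(c + 1)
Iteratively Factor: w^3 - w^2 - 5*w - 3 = (w - 3)*(w^2 + 2*w + 1) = (w - 3)*(w + 1)*(w + 1)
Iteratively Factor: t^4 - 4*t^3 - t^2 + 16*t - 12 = (t + 2)*(t^3 - 6*t^2 + 11*t - 6) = (t - 1)*(t + 2)*(t^2 - 5*t + 6) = (t - 3)*(t - 1)*(t + 2)*(t - 2)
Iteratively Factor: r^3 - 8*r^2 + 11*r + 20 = (r - 4)*(r^2 - 4*r - 5) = (r - 5)*(r - 4)*(r + 1)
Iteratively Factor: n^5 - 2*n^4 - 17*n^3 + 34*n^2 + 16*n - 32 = (n + 1)*(n^4 - 3*n^3 - 14*n^2 + 48*n - 32) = (n - 2)*(n + 1)*(n^3 - n^2 - 16*n + 16) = (n - 2)*(n - 1)*(n + 1)*(n^2 - 16) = (n - 4)*(n - 2)*(n - 1)*(n + 1)*(n + 4)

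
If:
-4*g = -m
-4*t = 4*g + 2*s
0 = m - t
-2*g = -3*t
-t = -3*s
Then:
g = 0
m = 0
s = 0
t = 0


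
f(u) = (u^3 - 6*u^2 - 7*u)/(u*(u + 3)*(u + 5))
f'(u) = (3*u^2 - 12*u - 7)/(u*(u + 3)*(u + 5)) - (u^3 - 6*u^2 - 7*u)/(u*(u + 3)*(u + 5)^2) - (u^3 - 6*u^2 - 7*u)/(u*(u + 3)^2*(u + 5)) - (u^3 - 6*u^2 - 7*u)/(u^2*(u + 3)*(u + 5))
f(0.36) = -0.50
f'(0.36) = -0.05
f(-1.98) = 2.86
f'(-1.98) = -6.98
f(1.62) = -0.46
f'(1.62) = 0.08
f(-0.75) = -0.20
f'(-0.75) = -0.65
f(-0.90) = -0.09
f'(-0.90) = -0.84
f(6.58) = -0.03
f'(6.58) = 0.07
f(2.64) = -0.37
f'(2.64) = 0.10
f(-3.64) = -32.27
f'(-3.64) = -11.44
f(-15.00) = 2.57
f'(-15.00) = 0.17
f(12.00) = 0.25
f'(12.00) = 0.04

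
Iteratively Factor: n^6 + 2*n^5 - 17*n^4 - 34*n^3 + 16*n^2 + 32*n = (n + 2)*(n^5 - 17*n^3 + 16*n) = (n - 1)*(n + 2)*(n^4 + n^3 - 16*n^2 - 16*n) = (n - 4)*(n - 1)*(n + 2)*(n^3 + 5*n^2 + 4*n) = (n - 4)*(n - 1)*(n + 2)*(n + 4)*(n^2 + n) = n*(n - 4)*(n - 1)*(n + 2)*(n + 4)*(n + 1)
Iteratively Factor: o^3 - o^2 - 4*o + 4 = (o + 2)*(o^2 - 3*o + 2) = (o - 2)*(o + 2)*(o - 1)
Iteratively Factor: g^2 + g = (g)*(g + 1)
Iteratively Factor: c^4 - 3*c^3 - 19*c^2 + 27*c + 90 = (c - 5)*(c^3 + 2*c^2 - 9*c - 18) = (c - 5)*(c - 3)*(c^2 + 5*c + 6) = (c - 5)*(c - 3)*(c + 2)*(c + 3)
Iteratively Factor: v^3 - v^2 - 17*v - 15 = (v + 3)*(v^2 - 4*v - 5) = (v - 5)*(v + 3)*(v + 1)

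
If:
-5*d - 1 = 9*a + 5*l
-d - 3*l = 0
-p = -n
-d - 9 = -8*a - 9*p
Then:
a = 87/107 - 90*p/107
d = 243*p/107 - 267/107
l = 89/107 - 81*p/107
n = p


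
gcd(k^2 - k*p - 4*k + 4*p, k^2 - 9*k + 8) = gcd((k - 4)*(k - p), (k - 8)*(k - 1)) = 1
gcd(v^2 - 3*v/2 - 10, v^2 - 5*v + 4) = v - 4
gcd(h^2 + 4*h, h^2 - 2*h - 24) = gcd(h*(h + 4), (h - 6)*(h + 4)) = h + 4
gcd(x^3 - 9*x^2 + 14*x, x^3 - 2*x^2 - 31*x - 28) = x - 7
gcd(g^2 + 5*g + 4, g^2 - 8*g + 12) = 1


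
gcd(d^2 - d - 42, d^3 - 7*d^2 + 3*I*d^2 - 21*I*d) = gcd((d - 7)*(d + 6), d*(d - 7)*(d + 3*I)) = d - 7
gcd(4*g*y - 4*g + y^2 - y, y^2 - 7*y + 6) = y - 1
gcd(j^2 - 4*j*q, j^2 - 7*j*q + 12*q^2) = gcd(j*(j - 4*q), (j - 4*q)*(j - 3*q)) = -j + 4*q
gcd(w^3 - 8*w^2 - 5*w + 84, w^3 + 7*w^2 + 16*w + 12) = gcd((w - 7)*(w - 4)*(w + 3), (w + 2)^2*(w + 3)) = w + 3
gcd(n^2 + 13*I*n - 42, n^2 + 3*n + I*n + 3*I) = 1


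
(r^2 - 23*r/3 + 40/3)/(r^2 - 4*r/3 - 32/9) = 3*(r - 5)/(3*r + 4)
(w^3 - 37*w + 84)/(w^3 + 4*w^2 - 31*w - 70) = (w^2 - 7*w + 12)/(w^2 - 3*w - 10)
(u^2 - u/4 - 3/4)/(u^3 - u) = (u + 3/4)/(u*(u + 1))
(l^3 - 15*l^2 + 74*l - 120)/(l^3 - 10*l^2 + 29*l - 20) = (l - 6)/(l - 1)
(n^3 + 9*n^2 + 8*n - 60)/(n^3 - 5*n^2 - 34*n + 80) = (n + 6)/(n - 8)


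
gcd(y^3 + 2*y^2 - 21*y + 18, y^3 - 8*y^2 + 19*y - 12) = y^2 - 4*y + 3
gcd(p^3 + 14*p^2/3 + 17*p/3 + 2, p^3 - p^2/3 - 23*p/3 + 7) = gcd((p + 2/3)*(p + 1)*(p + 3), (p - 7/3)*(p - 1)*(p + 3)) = p + 3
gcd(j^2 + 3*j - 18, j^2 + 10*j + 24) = j + 6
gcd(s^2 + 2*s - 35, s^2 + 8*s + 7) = s + 7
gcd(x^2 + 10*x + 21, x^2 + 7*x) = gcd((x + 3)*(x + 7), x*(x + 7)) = x + 7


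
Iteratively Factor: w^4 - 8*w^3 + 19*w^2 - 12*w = (w - 3)*(w^3 - 5*w^2 + 4*w) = (w - 3)*(w - 1)*(w^2 - 4*w) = w*(w - 3)*(w - 1)*(w - 4)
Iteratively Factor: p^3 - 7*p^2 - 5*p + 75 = (p - 5)*(p^2 - 2*p - 15) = (p - 5)*(p + 3)*(p - 5)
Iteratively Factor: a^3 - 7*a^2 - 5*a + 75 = (a - 5)*(a^2 - 2*a - 15) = (a - 5)^2*(a + 3)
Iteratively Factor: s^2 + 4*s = (s + 4)*(s)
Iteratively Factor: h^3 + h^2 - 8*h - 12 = (h + 2)*(h^2 - h - 6) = (h + 2)^2*(h - 3)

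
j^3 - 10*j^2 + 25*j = j*(j - 5)^2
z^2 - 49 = (z - 7)*(z + 7)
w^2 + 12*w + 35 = (w + 5)*(w + 7)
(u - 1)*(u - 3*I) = u^2 - u - 3*I*u + 3*I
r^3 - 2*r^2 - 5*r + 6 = (r - 3)*(r - 1)*(r + 2)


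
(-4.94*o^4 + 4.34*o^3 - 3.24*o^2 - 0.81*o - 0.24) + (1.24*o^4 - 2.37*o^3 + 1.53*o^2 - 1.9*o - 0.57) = -3.7*o^4 + 1.97*o^3 - 1.71*o^2 - 2.71*o - 0.81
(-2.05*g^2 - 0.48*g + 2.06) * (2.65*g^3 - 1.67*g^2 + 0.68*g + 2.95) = -5.4325*g^5 + 2.1515*g^4 + 4.8666*g^3 - 9.8141*g^2 - 0.0151999999999999*g + 6.077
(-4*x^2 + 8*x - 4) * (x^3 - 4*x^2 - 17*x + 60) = -4*x^5 + 24*x^4 + 32*x^3 - 360*x^2 + 548*x - 240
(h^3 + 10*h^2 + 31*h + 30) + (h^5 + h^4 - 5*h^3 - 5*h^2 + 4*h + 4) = h^5 + h^4 - 4*h^3 + 5*h^2 + 35*h + 34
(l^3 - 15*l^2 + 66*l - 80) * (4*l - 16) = 4*l^4 - 76*l^3 + 504*l^2 - 1376*l + 1280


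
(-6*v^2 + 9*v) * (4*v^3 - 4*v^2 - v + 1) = -24*v^5 + 60*v^4 - 30*v^3 - 15*v^2 + 9*v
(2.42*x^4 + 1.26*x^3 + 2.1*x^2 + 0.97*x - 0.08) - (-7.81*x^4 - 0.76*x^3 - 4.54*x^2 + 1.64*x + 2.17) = 10.23*x^4 + 2.02*x^3 + 6.64*x^2 - 0.67*x - 2.25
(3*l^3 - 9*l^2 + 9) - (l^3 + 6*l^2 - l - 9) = 2*l^3 - 15*l^2 + l + 18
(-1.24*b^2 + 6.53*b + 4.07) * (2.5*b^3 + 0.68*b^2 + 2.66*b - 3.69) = -3.1*b^5 + 15.4818*b^4 + 11.317*b^3 + 24.713*b^2 - 13.2695*b - 15.0183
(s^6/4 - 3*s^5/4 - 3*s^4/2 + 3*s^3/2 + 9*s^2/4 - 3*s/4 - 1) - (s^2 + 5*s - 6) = s^6/4 - 3*s^5/4 - 3*s^4/2 + 3*s^3/2 + 5*s^2/4 - 23*s/4 + 5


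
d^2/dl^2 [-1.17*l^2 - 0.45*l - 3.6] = -2.34000000000000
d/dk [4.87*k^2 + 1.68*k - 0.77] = 9.74*k + 1.68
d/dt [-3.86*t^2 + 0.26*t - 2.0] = 0.26 - 7.72*t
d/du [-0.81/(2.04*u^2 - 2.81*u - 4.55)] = (3.3048*u - 2.2761)/(-2.04*u^2 + 2.81*u + 4.55)^2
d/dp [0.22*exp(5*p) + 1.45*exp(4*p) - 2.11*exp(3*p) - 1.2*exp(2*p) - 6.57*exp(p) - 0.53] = (1.1*exp(4*p) + 5.8*exp(3*p) - 6.33*exp(2*p) - 2.4*exp(p) - 6.57)*exp(p)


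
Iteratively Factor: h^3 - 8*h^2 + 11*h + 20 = (h - 4)*(h^2 - 4*h - 5) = (h - 4)*(h + 1)*(h - 5)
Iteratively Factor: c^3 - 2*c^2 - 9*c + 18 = (c - 3)*(c^2 + c - 6) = (c - 3)*(c - 2)*(c + 3)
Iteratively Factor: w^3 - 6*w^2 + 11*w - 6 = (w - 3)*(w^2 - 3*w + 2) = (w - 3)*(w - 1)*(w - 2)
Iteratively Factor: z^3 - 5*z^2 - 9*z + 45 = (z + 3)*(z^2 - 8*z + 15) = (z - 5)*(z + 3)*(z - 3)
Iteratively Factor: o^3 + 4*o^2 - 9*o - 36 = (o + 4)*(o^2 - 9) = (o - 3)*(o + 4)*(o + 3)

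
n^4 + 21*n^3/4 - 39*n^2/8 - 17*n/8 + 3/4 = (n - 1)*(n - 1/4)*(n + 1/2)*(n + 6)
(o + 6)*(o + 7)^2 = o^3 + 20*o^2 + 133*o + 294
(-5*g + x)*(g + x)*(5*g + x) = -25*g^3 - 25*g^2*x + g*x^2 + x^3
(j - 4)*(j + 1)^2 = j^3 - 2*j^2 - 7*j - 4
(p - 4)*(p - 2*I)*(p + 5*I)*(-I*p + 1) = -I*p^4 + 4*p^3 + 4*I*p^3 - 16*p^2 - 7*I*p^2 + 10*p + 28*I*p - 40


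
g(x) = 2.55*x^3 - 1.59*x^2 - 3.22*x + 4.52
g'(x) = 7.65*x^2 - 3.18*x - 3.22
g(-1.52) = -3.21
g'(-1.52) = 19.29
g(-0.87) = 4.44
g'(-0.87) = 5.34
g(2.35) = 21.27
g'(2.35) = 31.55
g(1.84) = 9.10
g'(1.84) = 16.83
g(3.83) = 112.13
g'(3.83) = 96.82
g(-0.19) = 5.06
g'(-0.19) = -2.34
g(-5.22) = -384.70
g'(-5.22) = 221.83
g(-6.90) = -886.66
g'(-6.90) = 382.94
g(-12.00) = -4592.20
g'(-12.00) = 1136.54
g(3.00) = 49.40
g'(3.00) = 56.09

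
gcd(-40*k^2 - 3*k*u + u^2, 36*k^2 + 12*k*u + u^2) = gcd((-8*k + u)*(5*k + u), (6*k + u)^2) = 1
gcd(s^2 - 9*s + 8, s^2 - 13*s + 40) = s - 8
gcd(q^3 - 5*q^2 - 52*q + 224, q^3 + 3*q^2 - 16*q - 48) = q - 4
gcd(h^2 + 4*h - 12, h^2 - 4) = h - 2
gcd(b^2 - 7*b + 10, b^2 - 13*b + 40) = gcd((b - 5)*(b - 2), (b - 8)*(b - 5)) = b - 5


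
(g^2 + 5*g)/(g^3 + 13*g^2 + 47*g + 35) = g/(g^2 + 8*g + 7)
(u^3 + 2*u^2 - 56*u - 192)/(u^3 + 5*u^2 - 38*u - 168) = (u^2 - 2*u - 48)/(u^2 + u - 42)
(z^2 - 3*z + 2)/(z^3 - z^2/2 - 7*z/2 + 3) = 2*(z - 2)/(2*z^2 + z - 6)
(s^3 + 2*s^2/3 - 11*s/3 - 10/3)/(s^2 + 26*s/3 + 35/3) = (s^2 - s - 2)/(s + 7)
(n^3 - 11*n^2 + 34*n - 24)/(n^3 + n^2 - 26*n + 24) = (n - 6)/(n + 6)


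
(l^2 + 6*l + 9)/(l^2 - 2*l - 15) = (l + 3)/(l - 5)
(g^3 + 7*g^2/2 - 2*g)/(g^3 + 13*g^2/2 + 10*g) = (2*g - 1)/(2*g + 5)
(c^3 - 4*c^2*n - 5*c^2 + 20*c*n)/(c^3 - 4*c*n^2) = (c^2 - 4*c*n - 5*c + 20*n)/(c^2 - 4*n^2)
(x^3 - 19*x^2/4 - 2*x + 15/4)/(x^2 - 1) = (4*x^2 - 23*x + 15)/(4*(x - 1))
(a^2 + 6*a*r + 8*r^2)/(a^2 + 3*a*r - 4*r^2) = (-a - 2*r)/(-a + r)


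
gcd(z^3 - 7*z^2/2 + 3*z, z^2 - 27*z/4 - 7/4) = 1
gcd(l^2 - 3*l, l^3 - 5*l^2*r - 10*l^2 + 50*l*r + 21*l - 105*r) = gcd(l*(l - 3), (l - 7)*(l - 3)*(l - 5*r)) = l - 3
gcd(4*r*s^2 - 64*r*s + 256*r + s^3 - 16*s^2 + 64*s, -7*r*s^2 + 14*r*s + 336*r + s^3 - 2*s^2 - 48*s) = s - 8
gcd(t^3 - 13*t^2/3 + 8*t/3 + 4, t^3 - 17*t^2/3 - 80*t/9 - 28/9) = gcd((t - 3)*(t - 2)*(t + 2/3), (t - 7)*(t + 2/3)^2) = t + 2/3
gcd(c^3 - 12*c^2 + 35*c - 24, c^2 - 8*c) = c - 8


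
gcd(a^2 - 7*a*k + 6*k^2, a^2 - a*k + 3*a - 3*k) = a - k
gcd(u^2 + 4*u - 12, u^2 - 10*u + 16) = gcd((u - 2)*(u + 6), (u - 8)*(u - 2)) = u - 2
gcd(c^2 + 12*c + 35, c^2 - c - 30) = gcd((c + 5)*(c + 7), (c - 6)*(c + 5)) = c + 5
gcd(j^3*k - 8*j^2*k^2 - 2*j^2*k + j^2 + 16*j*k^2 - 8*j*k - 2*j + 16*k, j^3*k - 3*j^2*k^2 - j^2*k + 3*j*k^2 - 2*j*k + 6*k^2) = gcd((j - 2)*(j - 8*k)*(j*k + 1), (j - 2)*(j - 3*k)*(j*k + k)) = j - 2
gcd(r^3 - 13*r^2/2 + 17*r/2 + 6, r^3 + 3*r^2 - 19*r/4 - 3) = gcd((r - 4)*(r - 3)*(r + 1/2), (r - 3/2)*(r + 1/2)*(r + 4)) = r + 1/2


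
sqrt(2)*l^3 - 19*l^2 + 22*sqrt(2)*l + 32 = (l - 8*sqrt(2))*(l - 2*sqrt(2))*(sqrt(2)*l + 1)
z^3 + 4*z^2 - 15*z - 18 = (z - 3)*(z + 1)*(z + 6)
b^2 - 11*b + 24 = (b - 8)*(b - 3)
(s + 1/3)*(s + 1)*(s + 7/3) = s^3 + 11*s^2/3 + 31*s/9 + 7/9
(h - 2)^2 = h^2 - 4*h + 4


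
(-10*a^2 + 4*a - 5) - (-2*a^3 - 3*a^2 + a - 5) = 2*a^3 - 7*a^2 + 3*a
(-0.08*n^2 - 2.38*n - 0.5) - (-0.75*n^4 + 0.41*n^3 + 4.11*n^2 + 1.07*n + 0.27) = 0.75*n^4 - 0.41*n^3 - 4.19*n^2 - 3.45*n - 0.77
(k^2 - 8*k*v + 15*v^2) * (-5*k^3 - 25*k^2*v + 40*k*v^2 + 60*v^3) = -5*k^5 + 15*k^4*v + 165*k^3*v^2 - 635*k^2*v^3 + 120*k*v^4 + 900*v^5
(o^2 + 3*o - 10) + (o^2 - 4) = 2*o^2 + 3*o - 14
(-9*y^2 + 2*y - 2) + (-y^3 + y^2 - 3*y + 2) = -y^3 - 8*y^2 - y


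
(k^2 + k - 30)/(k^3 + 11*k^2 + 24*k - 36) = (k - 5)/(k^2 + 5*k - 6)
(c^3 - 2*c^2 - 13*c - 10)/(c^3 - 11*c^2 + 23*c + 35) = (c + 2)/(c - 7)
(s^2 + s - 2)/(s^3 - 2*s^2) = (s^2 + s - 2)/(s^2*(s - 2))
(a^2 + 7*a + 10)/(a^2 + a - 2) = (a + 5)/(a - 1)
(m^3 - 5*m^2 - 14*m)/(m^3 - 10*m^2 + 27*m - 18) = m*(m^2 - 5*m - 14)/(m^3 - 10*m^2 + 27*m - 18)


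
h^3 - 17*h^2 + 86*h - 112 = (h - 8)*(h - 7)*(h - 2)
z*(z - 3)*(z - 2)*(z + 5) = z^4 - 19*z^2 + 30*z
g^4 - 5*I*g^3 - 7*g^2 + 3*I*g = g*(g - 3*I)*(g - I)^2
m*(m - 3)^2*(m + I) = m^4 - 6*m^3 + I*m^3 + 9*m^2 - 6*I*m^2 + 9*I*m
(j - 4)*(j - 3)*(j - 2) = j^3 - 9*j^2 + 26*j - 24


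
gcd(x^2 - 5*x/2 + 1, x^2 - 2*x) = x - 2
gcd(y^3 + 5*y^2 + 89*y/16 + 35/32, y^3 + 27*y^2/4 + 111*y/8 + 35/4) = y^2 + 19*y/4 + 35/8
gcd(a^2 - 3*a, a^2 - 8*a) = a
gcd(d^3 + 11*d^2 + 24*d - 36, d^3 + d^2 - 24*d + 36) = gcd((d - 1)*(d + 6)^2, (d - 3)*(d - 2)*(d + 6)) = d + 6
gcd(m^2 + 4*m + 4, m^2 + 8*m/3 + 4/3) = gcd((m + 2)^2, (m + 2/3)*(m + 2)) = m + 2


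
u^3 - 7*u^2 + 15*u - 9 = (u - 3)^2*(u - 1)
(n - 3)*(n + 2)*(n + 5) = n^3 + 4*n^2 - 11*n - 30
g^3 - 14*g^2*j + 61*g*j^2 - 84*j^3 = (g - 7*j)*(g - 4*j)*(g - 3*j)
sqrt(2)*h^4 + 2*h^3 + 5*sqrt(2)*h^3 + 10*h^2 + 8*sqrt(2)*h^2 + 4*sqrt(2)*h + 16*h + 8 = (h + 2)^2*(h + sqrt(2))*(sqrt(2)*h + sqrt(2))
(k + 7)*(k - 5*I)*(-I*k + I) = -I*k^3 - 5*k^2 - 6*I*k^2 - 30*k + 7*I*k + 35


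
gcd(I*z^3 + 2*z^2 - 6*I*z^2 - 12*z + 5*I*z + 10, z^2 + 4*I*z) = 1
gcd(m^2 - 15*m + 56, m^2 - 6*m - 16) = m - 8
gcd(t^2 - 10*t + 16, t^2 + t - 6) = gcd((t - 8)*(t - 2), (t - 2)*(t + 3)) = t - 2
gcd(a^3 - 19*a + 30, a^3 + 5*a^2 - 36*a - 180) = a + 5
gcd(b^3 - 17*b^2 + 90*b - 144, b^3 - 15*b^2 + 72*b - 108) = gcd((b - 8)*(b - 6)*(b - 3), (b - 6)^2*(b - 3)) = b^2 - 9*b + 18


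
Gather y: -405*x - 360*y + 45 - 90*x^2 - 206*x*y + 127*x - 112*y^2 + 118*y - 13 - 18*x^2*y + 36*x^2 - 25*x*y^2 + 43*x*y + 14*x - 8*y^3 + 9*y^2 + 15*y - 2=-54*x^2 - 264*x - 8*y^3 + y^2*(-25*x - 103) + y*(-18*x^2 - 163*x - 227) + 30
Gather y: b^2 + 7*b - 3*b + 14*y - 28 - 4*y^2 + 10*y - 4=b^2 + 4*b - 4*y^2 + 24*y - 32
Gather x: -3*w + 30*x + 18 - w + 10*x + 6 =-4*w + 40*x + 24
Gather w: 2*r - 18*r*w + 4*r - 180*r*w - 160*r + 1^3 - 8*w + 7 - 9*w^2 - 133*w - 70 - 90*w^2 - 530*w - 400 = -154*r - 99*w^2 + w*(-198*r - 671) - 462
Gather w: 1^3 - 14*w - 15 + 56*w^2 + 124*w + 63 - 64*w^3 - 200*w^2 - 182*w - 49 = -64*w^3 - 144*w^2 - 72*w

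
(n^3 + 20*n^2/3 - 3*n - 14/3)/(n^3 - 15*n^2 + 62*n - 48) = (3*n^2 + 23*n + 14)/(3*(n^2 - 14*n + 48))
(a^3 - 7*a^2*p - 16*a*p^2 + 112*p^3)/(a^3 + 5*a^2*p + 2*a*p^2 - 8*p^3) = (-a^2 + 11*a*p - 28*p^2)/(-a^2 - a*p + 2*p^2)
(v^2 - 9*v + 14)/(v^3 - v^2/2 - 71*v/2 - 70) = 2*(v - 2)/(2*v^2 + 13*v + 20)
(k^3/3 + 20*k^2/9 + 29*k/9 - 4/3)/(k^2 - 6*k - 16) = (-3*k^3 - 20*k^2 - 29*k + 12)/(9*(-k^2 + 6*k + 16))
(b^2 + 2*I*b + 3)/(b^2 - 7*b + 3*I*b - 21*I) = (b - I)/(b - 7)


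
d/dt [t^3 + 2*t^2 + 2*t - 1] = 3*t^2 + 4*t + 2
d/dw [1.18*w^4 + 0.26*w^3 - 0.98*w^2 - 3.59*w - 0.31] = 4.72*w^3 + 0.78*w^2 - 1.96*w - 3.59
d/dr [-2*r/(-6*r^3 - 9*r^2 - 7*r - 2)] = 2*(-12*r^3 - 9*r^2 + 2)/(36*r^6 + 108*r^5 + 165*r^4 + 150*r^3 + 85*r^2 + 28*r + 4)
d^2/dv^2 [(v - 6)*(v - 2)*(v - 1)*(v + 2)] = 12*v^2 - 42*v + 4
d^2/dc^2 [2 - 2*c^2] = -4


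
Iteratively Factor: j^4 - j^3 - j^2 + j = (j)*(j^3 - j^2 - j + 1) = j*(j + 1)*(j^2 - 2*j + 1) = j*(j - 1)*(j + 1)*(j - 1)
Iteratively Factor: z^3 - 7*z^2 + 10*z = (z - 2)*(z^2 - 5*z) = (z - 5)*(z - 2)*(z)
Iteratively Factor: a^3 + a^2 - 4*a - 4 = (a - 2)*(a^2 + 3*a + 2) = (a - 2)*(a + 2)*(a + 1)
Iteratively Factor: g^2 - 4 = (g + 2)*(g - 2)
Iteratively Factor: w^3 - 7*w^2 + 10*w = (w)*(w^2 - 7*w + 10) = w*(w - 5)*(w - 2)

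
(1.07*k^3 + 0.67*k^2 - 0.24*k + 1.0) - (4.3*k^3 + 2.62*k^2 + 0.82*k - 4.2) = -3.23*k^3 - 1.95*k^2 - 1.06*k + 5.2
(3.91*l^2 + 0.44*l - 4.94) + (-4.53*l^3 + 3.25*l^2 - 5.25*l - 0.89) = -4.53*l^3 + 7.16*l^2 - 4.81*l - 5.83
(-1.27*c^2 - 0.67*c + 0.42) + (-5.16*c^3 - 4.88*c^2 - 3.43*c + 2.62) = -5.16*c^3 - 6.15*c^2 - 4.1*c + 3.04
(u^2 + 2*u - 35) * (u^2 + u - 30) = u^4 + 3*u^3 - 63*u^2 - 95*u + 1050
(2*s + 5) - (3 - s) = 3*s + 2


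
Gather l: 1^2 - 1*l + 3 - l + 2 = 6 - 2*l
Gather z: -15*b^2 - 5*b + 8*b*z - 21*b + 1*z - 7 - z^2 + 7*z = -15*b^2 - 26*b - z^2 + z*(8*b + 8) - 7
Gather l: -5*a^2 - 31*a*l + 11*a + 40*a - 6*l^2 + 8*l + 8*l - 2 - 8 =-5*a^2 + 51*a - 6*l^2 + l*(16 - 31*a) - 10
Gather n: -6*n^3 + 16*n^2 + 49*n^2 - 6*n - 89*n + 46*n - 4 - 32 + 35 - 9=-6*n^3 + 65*n^2 - 49*n - 10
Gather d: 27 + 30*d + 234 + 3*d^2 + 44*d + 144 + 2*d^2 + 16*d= 5*d^2 + 90*d + 405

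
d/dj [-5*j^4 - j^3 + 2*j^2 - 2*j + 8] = -20*j^3 - 3*j^2 + 4*j - 2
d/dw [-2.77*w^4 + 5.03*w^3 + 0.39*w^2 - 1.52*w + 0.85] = -11.08*w^3 + 15.09*w^2 + 0.78*w - 1.52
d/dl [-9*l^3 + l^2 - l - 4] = -27*l^2 + 2*l - 1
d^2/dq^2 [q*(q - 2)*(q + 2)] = 6*q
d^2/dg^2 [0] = 0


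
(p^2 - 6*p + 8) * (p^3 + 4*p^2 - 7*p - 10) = p^5 - 2*p^4 - 23*p^3 + 64*p^2 + 4*p - 80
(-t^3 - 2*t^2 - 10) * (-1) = t^3 + 2*t^2 + 10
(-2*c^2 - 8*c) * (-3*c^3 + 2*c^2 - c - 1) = 6*c^5 + 20*c^4 - 14*c^3 + 10*c^2 + 8*c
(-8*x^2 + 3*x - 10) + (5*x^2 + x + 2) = -3*x^2 + 4*x - 8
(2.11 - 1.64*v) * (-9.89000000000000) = 16.2196*v - 20.8679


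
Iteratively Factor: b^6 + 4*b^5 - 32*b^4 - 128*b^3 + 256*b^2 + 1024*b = (b + 4)*(b^5 - 32*b^3 + 256*b) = (b + 4)^2*(b^4 - 4*b^3 - 16*b^2 + 64*b) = b*(b + 4)^2*(b^3 - 4*b^2 - 16*b + 64) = b*(b + 4)^3*(b^2 - 8*b + 16) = b*(b - 4)*(b + 4)^3*(b - 4)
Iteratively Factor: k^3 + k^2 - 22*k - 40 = (k + 4)*(k^2 - 3*k - 10) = (k + 2)*(k + 4)*(k - 5)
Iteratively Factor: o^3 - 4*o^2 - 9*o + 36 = (o - 3)*(o^2 - o - 12) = (o - 3)*(o + 3)*(o - 4)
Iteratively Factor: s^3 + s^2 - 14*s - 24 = (s + 2)*(s^2 - s - 12) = (s - 4)*(s + 2)*(s + 3)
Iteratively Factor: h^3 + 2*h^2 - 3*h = (h + 3)*(h^2 - h) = (h - 1)*(h + 3)*(h)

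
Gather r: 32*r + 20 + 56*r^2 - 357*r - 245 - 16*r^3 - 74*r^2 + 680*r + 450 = -16*r^3 - 18*r^2 + 355*r + 225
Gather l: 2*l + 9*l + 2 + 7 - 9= 11*l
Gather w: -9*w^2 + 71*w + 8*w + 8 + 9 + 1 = -9*w^2 + 79*w + 18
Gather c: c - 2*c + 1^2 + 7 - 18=-c - 10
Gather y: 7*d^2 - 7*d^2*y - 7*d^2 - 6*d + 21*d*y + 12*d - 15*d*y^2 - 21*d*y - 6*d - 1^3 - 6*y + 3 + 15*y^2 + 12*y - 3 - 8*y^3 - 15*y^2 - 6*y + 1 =-7*d^2*y - 15*d*y^2 - 8*y^3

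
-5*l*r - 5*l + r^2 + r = (-5*l + r)*(r + 1)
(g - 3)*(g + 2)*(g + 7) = g^3 + 6*g^2 - 13*g - 42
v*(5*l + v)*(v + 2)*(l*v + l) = 5*l^2*v^3 + 15*l^2*v^2 + 10*l^2*v + l*v^4 + 3*l*v^3 + 2*l*v^2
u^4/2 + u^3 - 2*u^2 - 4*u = u*(u/2 + 1)*(u - 2)*(u + 2)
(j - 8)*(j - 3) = j^2 - 11*j + 24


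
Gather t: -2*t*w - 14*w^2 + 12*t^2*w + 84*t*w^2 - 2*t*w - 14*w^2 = 12*t^2*w + t*(84*w^2 - 4*w) - 28*w^2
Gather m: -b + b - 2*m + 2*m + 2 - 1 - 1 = 0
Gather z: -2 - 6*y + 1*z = -6*y + z - 2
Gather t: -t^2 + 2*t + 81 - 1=-t^2 + 2*t + 80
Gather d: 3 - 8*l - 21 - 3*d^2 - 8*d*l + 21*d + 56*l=-3*d^2 + d*(21 - 8*l) + 48*l - 18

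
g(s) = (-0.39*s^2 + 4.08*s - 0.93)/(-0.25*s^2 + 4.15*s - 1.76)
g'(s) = (4.08 - 0.78*s)/(-0.25*s^2 + 4.15*s - 1.76) + (0.5*s - 4.15)*(-0.39*s^2 + 4.08*s - 0.93)/(-0.25*s^2 + 4.15*s - 1.76)^2 = (-0.5985*s^2 + 0.907800000000002*s - 3.3213)/(0.0625*s^4 - 2.075*s^3 + 18.1025*s^2 - 14.608*s + 3.0976)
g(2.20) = 1.00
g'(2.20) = -0.11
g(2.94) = 0.93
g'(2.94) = -0.08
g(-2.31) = 0.98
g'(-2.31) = -0.05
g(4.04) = 0.84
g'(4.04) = -0.08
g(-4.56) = 1.07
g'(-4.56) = -0.03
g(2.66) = 0.95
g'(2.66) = -0.09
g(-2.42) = 0.99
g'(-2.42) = -0.05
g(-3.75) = 1.04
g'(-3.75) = -0.03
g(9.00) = 0.27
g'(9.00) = -0.19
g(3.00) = 0.92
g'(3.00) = -0.08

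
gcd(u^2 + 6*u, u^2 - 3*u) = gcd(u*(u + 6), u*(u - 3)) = u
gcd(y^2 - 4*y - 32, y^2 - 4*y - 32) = y^2 - 4*y - 32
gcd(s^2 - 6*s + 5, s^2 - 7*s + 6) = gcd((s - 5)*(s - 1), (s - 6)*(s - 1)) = s - 1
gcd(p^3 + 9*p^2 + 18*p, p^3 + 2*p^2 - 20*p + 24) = p + 6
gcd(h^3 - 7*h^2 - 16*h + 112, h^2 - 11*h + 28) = h^2 - 11*h + 28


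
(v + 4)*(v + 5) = v^2 + 9*v + 20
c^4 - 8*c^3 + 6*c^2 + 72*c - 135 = (c - 5)*(c - 3)^2*(c + 3)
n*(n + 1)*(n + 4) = n^3 + 5*n^2 + 4*n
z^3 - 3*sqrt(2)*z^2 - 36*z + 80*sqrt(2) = (z - 5*sqrt(2))*(z - 2*sqrt(2))*(z + 4*sqrt(2))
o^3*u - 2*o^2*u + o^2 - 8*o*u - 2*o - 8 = (o - 4)*(o + 2)*(o*u + 1)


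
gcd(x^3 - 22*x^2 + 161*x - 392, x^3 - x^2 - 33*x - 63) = x - 7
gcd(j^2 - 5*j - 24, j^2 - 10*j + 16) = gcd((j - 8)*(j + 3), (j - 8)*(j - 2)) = j - 8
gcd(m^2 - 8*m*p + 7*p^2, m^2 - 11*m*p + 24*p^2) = 1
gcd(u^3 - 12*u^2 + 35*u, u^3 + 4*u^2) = u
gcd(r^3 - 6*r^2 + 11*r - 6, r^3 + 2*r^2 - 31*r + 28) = r - 1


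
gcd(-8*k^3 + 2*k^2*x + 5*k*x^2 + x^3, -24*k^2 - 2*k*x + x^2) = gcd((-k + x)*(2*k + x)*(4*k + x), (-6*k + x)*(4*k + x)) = 4*k + x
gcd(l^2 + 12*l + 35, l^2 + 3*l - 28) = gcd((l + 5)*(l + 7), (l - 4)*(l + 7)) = l + 7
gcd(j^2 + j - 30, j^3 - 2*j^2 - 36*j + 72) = j + 6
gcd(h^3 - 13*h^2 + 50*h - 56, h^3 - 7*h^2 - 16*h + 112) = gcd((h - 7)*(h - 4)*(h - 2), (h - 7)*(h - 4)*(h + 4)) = h^2 - 11*h + 28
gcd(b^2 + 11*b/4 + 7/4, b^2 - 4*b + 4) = 1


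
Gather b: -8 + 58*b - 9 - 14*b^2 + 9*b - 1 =-14*b^2 + 67*b - 18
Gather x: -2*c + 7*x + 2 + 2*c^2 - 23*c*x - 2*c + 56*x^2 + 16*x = 2*c^2 - 4*c + 56*x^2 + x*(23 - 23*c) + 2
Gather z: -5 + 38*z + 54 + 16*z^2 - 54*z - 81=16*z^2 - 16*z - 32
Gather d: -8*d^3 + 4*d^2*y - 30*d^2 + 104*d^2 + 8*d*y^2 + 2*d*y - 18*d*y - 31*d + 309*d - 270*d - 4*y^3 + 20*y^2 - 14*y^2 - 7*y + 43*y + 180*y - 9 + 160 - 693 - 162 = -8*d^3 + d^2*(4*y + 74) + d*(8*y^2 - 16*y + 8) - 4*y^3 + 6*y^2 + 216*y - 704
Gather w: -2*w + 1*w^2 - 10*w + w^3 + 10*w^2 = w^3 + 11*w^2 - 12*w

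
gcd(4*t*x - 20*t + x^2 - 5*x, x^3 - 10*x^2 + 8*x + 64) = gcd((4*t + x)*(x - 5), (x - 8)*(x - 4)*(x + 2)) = 1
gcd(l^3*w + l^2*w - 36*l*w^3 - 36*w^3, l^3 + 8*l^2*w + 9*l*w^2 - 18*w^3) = l + 6*w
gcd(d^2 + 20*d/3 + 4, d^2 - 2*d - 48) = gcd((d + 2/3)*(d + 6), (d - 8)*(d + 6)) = d + 6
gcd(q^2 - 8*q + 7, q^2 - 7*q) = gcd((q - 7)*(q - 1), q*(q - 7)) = q - 7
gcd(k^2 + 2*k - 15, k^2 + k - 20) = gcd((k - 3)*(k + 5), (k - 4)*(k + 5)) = k + 5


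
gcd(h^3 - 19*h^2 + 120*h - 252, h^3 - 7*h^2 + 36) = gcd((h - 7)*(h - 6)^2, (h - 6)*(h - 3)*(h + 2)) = h - 6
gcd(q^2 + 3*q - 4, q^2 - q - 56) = 1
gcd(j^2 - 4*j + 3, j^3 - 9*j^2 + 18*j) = j - 3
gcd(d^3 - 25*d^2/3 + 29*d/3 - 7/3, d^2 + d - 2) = d - 1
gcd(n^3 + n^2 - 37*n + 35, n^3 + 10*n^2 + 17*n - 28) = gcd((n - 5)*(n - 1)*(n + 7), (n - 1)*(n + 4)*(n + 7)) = n^2 + 6*n - 7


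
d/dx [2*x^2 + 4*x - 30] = 4*x + 4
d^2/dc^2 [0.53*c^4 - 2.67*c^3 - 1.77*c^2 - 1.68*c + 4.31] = 6.36*c^2 - 16.02*c - 3.54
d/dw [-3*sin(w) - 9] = -3*cos(w)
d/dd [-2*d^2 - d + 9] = -4*d - 1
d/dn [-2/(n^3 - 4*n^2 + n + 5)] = 2*(3*n^2 - 8*n + 1)/(n^3 - 4*n^2 + n + 5)^2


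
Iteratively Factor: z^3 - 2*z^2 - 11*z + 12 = (z + 3)*(z^2 - 5*z + 4) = (z - 4)*(z + 3)*(z - 1)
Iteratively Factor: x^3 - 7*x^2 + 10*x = (x)*(x^2 - 7*x + 10) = x*(x - 5)*(x - 2)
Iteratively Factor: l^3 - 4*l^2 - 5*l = (l)*(l^2 - 4*l - 5) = l*(l - 5)*(l + 1)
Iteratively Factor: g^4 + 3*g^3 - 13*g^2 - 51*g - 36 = (g - 4)*(g^3 + 7*g^2 + 15*g + 9) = (g - 4)*(g + 1)*(g^2 + 6*g + 9) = (g - 4)*(g + 1)*(g + 3)*(g + 3)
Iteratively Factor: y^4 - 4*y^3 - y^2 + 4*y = (y)*(y^3 - 4*y^2 - y + 4) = y*(y + 1)*(y^2 - 5*y + 4) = y*(y - 1)*(y + 1)*(y - 4)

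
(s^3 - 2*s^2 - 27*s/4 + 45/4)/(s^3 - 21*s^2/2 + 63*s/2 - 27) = (s + 5/2)/(s - 6)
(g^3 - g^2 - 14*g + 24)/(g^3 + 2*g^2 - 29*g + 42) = (g + 4)/(g + 7)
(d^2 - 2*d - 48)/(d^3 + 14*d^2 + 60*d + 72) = (d - 8)/(d^2 + 8*d + 12)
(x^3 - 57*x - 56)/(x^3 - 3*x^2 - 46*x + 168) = (x^2 - 7*x - 8)/(x^2 - 10*x + 24)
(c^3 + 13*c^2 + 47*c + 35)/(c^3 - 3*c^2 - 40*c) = (c^2 + 8*c + 7)/(c*(c - 8))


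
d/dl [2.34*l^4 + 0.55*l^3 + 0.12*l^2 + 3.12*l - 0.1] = 9.36*l^3 + 1.65*l^2 + 0.24*l + 3.12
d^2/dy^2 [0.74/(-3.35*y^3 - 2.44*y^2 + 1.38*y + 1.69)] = ((14.874*y + 3.6112)*(3.35*y^3 + 2.44*y^2 - 1.38*y - 1.69) - 0.74*(10.05*y^2 + 4.88*y - 1.38)*(20.1*y^2 + 9.76*y - 2.76))/(3.35*y^3 + 2.44*y^2 - 1.38*y - 1.69)^3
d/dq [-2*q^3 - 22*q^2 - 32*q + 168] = -6*q^2 - 44*q - 32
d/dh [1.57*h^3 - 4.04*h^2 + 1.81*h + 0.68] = 4.71*h^2 - 8.08*h + 1.81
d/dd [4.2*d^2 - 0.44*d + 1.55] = 8.4*d - 0.44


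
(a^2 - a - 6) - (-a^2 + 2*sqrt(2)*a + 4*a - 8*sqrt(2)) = 2*a^2 - 5*a - 2*sqrt(2)*a - 6 + 8*sqrt(2)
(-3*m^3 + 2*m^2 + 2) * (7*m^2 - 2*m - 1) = -21*m^5 + 20*m^4 - m^3 + 12*m^2 - 4*m - 2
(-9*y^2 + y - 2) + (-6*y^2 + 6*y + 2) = -15*y^2 + 7*y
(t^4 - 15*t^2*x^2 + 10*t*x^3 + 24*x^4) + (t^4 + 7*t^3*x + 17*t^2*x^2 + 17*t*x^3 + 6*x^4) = 2*t^4 + 7*t^3*x + 2*t^2*x^2 + 27*t*x^3 + 30*x^4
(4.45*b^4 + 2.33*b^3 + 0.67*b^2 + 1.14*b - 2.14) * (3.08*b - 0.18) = 13.706*b^5 + 6.3754*b^4 + 1.6442*b^3 + 3.3906*b^2 - 6.7964*b + 0.3852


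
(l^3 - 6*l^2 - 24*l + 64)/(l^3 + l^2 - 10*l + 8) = (l - 8)/(l - 1)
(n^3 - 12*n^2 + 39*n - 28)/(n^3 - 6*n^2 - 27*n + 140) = (n - 1)/(n + 5)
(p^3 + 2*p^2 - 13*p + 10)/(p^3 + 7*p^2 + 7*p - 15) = (p - 2)/(p + 3)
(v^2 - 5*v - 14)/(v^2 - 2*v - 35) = (v + 2)/(v + 5)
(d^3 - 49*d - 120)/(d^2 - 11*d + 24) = (d^2 + 8*d + 15)/(d - 3)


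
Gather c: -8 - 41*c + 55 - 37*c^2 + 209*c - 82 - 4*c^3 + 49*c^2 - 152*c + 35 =-4*c^3 + 12*c^2 + 16*c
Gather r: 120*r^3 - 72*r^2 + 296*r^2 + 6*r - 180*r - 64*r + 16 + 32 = 120*r^3 + 224*r^2 - 238*r + 48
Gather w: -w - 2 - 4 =-w - 6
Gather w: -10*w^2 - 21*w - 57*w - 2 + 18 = -10*w^2 - 78*w + 16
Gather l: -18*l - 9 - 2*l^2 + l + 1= -2*l^2 - 17*l - 8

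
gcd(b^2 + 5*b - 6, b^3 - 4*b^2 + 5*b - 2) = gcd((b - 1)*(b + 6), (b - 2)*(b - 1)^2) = b - 1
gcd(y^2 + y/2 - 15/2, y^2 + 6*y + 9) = y + 3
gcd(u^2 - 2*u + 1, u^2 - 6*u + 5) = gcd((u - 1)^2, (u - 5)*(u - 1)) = u - 1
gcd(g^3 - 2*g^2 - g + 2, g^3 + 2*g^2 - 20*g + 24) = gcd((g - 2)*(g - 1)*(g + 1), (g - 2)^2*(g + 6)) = g - 2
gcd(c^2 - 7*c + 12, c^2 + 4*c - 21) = c - 3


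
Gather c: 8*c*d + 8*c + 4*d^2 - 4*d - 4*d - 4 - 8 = c*(8*d + 8) + 4*d^2 - 8*d - 12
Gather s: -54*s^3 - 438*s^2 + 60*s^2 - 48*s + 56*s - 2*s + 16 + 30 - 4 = -54*s^3 - 378*s^2 + 6*s + 42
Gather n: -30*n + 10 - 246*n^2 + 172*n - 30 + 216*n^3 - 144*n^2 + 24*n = 216*n^3 - 390*n^2 + 166*n - 20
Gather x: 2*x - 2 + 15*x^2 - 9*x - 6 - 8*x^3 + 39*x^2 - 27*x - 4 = -8*x^3 + 54*x^2 - 34*x - 12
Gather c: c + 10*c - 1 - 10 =11*c - 11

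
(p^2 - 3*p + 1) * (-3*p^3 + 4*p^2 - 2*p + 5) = -3*p^5 + 13*p^4 - 17*p^3 + 15*p^2 - 17*p + 5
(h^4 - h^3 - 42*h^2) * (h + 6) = h^5 + 5*h^4 - 48*h^3 - 252*h^2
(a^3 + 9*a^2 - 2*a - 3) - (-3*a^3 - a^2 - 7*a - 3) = 4*a^3 + 10*a^2 + 5*a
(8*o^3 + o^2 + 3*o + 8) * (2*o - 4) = 16*o^4 - 30*o^3 + 2*o^2 + 4*o - 32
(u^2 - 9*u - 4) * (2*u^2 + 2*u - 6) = 2*u^4 - 16*u^3 - 32*u^2 + 46*u + 24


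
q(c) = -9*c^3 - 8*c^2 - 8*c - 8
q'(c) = -27*c^2 - 16*c - 8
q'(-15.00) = -5843.00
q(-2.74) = 139.00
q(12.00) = -16808.00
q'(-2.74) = -166.87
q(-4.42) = 648.23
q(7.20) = -3839.55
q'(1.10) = -58.27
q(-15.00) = 28687.00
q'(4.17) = -544.22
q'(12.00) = -4088.00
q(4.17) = -833.08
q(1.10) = -38.46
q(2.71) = -267.56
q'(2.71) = -249.65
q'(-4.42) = -464.76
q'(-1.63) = -53.66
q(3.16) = -397.16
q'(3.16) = -328.17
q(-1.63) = 22.76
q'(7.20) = -1522.88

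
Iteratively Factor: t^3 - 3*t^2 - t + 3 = (t - 1)*(t^2 - 2*t - 3) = (t - 1)*(t + 1)*(t - 3)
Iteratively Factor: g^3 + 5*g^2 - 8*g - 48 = (g + 4)*(g^2 + g - 12) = (g + 4)^2*(g - 3)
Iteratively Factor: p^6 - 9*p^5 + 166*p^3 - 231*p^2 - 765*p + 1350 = (p - 2)*(p^5 - 7*p^4 - 14*p^3 + 138*p^2 + 45*p - 675) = (p - 3)*(p - 2)*(p^4 - 4*p^3 - 26*p^2 + 60*p + 225) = (p - 5)*(p - 3)*(p - 2)*(p^3 + p^2 - 21*p - 45) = (p - 5)*(p - 3)*(p - 2)*(p + 3)*(p^2 - 2*p - 15) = (p - 5)^2*(p - 3)*(p - 2)*(p + 3)*(p + 3)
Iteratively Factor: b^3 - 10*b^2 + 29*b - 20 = (b - 4)*(b^2 - 6*b + 5) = (b - 4)*(b - 1)*(b - 5)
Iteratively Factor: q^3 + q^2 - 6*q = (q)*(q^2 + q - 6) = q*(q - 2)*(q + 3)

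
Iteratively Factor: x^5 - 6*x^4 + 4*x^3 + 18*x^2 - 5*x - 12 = (x - 3)*(x^4 - 3*x^3 - 5*x^2 + 3*x + 4) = (x - 3)*(x + 1)*(x^3 - 4*x^2 - x + 4) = (x - 3)*(x + 1)^2*(x^2 - 5*x + 4) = (x - 3)*(x - 1)*(x + 1)^2*(x - 4)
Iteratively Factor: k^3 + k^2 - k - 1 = (k - 1)*(k^2 + 2*k + 1) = (k - 1)*(k + 1)*(k + 1)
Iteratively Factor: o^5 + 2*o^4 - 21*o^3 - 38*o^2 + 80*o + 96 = (o + 4)*(o^4 - 2*o^3 - 13*o^2 + 14*o + 24) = (o + 1)*(o + 4)*(o^3 - 3*o^2 - 10*o + 24) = (o - 2)*(o + 1)*(o + 4)*(o^2 - o - 12) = (o - 4)*(o - 2)*(o + 1)*(o + 4)*(o + 3)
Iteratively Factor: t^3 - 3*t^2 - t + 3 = (t + 1)*(t^2 - 4*t + 3) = (t - 3)*(t + 1)*(t - 1)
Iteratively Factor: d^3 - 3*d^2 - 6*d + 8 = (d + 2)*(d^2 - 5*d + 4) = (d - 4)*(d + 2)*(d - 1)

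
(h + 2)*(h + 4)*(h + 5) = h^3 + 11*h^2 + 38*h + 40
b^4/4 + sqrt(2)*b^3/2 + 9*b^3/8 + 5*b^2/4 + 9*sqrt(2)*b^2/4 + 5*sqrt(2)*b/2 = b*(b/2 + 1)*(b/2 + sqrt(2))*(b + 5/2)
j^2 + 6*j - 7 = (j - 1)*(j + 7)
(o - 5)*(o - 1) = o^2 - 6*o + 5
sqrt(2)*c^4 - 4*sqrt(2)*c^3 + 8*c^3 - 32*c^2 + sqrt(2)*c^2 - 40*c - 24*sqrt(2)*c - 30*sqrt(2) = (c - 5)*(c + sqrt(2))*(c + 3*sqrt(2))*(sqrt(2)*c + sqrt(2))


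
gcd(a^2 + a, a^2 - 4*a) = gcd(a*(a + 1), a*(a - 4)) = a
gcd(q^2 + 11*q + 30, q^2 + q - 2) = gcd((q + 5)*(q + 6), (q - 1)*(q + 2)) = 1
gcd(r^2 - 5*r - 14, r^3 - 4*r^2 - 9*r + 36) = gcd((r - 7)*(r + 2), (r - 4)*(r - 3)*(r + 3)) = 1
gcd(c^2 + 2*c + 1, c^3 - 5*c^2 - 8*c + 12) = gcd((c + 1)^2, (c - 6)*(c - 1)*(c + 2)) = 1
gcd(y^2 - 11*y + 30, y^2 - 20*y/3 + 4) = y - 6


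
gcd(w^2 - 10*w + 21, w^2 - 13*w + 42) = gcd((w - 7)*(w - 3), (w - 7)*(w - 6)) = w - 7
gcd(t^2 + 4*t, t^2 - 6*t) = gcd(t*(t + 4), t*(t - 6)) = t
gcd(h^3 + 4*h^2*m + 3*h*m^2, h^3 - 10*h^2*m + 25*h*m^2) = h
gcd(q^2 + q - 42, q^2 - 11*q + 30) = q - 6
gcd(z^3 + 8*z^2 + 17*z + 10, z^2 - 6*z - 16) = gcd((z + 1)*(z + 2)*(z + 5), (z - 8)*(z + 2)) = z + 2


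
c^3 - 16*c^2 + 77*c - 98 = (c - 7)^2*(c - 2)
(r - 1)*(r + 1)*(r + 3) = r^3 + 3*r^2 - r - 3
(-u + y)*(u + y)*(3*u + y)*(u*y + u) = -3*u^4*y - 3*u^4 - u^3*y^2 - u^3*y + 3*u^2*y^3 + 3*u^2*y^2 + u*y^4 + u*y^3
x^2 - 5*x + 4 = (x - 4)*(x - 1)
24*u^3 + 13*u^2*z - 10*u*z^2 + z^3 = (-8*u + z)*(-3*u + z)*(u + z)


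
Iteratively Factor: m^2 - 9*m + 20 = (m - 5)*(m - 4)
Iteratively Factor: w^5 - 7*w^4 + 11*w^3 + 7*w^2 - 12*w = (w + 1)*(w^4 - 8*w^3 + 19*w^2 - 12*w) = (w - 1)*(w + 1)*(w^3 - 7*w^2 + 12*w) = (w - 3)*(w - 1)*(w + 1)*(w^2 - 4*w) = w*(w - 3)*(w - 1)*(w + 1)*(w - 4)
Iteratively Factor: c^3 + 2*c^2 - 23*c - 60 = (c - 5)*(c^2 + 7*c + 12) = (c - 5)*(c + 4)*(c + 3)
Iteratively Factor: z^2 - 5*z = (z)*(z - 5)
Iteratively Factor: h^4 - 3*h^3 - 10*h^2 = (h)*(h^3 - 3*h^2 - 10*h) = h*(h - 5)*(h^2 + 2*h) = h*(h - 5)*(h + 2)*(h)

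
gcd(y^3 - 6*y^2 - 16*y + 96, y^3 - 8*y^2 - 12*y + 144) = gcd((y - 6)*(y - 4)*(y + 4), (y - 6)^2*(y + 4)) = y^2 - 2*y - 24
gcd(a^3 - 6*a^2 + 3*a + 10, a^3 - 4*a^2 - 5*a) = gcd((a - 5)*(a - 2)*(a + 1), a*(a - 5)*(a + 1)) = a^2 - 4*a - 5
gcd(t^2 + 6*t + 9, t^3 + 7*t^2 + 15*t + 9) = t^2 + 6*t + 9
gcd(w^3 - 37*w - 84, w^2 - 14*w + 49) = w - 7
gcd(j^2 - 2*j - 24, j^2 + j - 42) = j - 6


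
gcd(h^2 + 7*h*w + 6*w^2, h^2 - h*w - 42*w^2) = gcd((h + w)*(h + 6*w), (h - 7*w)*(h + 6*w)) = h + 6*w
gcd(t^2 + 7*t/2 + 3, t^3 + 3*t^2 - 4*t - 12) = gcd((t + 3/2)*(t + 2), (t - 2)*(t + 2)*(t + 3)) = t + 2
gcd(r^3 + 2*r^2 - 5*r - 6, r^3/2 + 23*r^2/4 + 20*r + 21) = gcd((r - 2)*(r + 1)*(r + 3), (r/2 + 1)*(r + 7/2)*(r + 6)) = 1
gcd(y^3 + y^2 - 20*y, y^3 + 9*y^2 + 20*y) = y^2 + 5*y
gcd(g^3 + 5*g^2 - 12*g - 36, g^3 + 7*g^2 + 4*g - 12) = g^2 + 8*g + 12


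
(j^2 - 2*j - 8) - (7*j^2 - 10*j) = -6*j^2 + 8*j - 8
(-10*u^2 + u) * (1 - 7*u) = 70*u^3 - 17*u^2 + u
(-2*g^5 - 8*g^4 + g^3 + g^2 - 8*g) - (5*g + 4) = -2*g^5 - 8*g^4 + g^3 + g^2 - 13*g - 4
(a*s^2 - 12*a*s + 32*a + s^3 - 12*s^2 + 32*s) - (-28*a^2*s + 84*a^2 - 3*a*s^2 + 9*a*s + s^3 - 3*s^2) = 28*a^2*s - 84*a^2 + 4*a*s^2 - 21*a*s + 32*a - 9*s^2 + 32*s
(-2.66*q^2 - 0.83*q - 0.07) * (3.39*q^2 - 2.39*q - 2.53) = -9.0174*q^4 + 3.5437*q^3 + 8.4762*q^2 + 2.2672*q + 0.1771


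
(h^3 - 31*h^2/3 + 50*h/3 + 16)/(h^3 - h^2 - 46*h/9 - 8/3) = 3*(h - 8)/(3*h + 4)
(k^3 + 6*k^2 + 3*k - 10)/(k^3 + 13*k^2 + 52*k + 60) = (k - 1)/(k + 6)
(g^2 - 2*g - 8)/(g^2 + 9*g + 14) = (g - 4)/(g + 7)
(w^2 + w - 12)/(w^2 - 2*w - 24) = (w - 3)/(w - 6)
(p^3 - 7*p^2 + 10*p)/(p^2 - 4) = p*(p - 5)/(p + 2)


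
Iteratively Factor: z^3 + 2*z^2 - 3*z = (z)*(z^2 + 2*z - 3) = z*(z + 3)*(z - 1)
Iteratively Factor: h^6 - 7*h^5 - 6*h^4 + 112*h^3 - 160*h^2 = (h)*(h^5 - 7*h^4 - 6*h^3 + 112*h^2 - 160*h) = h*(h - 5)*(h^4 - 2*h^3 - 16*h^2 + 32*h) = h^2*(h - 5)*(h^3 - 2*h^2 - 16*h + 32) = h^2*(h - 5)*(h + 4)*(h^2 - 6*h + 8) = h^2*(h - 5)*(h - 2)*(h + 4)*(h - 4)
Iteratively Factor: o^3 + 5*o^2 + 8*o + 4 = (o + 2)*(o^2 + 3*o + 2) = (o + 1)*(o + 2)*(o + 2)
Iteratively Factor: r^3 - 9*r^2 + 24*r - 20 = (r - 2)*(r^2 - 7*r + 10) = (r - 5)*(r - 2)*(r - 2)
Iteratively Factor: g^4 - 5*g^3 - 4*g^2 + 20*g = (g - 5)*(g^3 - 4*g) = (g - 5)*(g - 2)*(g^2 + 2*g) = g*(g - 5)*(g - 2)*(g + 2)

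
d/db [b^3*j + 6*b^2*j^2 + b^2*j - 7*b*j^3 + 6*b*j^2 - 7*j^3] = j*(3*b^2 + 12*b*j + 2*b - 7*j^2 + 6*j)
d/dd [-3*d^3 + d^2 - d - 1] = -9*d^2 + 2*d - 1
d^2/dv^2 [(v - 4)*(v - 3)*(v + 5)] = 6*v - 4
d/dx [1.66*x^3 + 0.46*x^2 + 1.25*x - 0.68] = 4.98*x^2 + 0.92*x + 1.25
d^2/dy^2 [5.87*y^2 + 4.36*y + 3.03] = 11.7400000000000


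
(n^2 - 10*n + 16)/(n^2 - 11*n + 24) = (n - 2)/(n - 3)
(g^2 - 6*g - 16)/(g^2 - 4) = (g - 8)/(g - 2)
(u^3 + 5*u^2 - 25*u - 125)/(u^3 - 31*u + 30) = (u^2 + 10*u + 25)/(u^2 + 5*u - 6)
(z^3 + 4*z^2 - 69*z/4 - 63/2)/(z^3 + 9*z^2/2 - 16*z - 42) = (z + 3/2)/(z + 2)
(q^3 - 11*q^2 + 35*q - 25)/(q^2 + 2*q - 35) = (q^2 - 6*q + 5)/(q + 7)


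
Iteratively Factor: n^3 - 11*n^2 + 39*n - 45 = (n - 3)*(n^2 - 8*n + 15) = (n - 3)^2*(n - 5)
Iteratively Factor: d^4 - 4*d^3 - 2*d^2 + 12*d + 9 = (d - 3)*(d^3 - d^2 - 5*d - 3) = (d - 3)*(d + 1)*(d^2 - 2*d - 3) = (d - 3)^2*(d + 1)*(d + 1)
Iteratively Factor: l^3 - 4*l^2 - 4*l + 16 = (l - 2)*(l^2 - 2*l - 8) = (l - 4)*(l - 2)*(l + 2)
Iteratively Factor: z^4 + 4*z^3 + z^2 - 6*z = (z - 1)*(z^3 + 5*z^2 + 6*z) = (z - 1)*(z + 3)*(z^2 + 2*z) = z*(z - 1)*(z + 3)*(z + 2)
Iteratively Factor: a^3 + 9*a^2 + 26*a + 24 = (a + 4)*(a^2 + 5*a + 6) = (a + 3)*(a + 4)*(a + 2)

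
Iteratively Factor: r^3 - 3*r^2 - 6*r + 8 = (r - 4)*(r^2 + r - 2) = (r - 4)*(r + 2)*(r - 1)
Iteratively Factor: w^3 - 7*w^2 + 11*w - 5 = (w - 1)*(w^2 - 6*w + 5) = (w - 5)*(w - 1)*(w - 1)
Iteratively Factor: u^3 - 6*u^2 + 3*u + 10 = (u + 1)*(u^2 - 7*u + 10) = (u - 2)*(u + 1)*(u - 5)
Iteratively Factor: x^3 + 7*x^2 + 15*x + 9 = (x + 1)*(x^2 + 6*x + 9) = (x + 1)*(x + 3)*(x + 3)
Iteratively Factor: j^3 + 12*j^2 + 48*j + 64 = (j + 4)*(j^2 + 8*j + 16) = (j + 4)^2*(j + 4)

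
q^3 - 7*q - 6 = (q - 3)*(q + 1)*(q + 2)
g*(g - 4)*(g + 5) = g^3 + g^2 - 20*g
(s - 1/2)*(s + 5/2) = s^2 + 2*s - 5/4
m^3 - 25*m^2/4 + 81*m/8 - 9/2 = (m - 4)*(m - 3/2)*(m - 3/4)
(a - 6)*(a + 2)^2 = a^3 - 2*a^2 - 20*a - 24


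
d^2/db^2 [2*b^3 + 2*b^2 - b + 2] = 12*b + 4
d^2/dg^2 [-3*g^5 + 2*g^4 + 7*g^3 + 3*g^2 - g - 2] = -60*g^3 + 24*g^2 + 42*g + 6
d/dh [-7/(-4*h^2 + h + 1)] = 7*(1 - 8*h)/(-4*h^2 + h + 1)^2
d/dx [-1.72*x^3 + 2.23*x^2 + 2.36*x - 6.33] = -5.16*x^2 + 4.46*x + 2.36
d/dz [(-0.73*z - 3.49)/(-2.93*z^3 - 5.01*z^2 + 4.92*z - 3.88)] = (-4.2778*z^3 - 34.3344*z^2 - 34.9698*z + 20.0032)/(8.5849*z^6 + 29.3586*z^5 - 3.7311*z^4 - 26.5616*z^3 + 63.084*z^2 - 38.1792*z + 15.0544)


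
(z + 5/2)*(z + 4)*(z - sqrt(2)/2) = z^3 - sqrt(2)*z^2/2 + 13*z^2/2 - 13*sqrt(2)*z/4 + 10*z - 5*sqrt(2)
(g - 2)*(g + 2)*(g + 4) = g^3 + 4*g^2 - 4*g - 16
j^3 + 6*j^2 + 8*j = j*(j + 2)*(j + 4)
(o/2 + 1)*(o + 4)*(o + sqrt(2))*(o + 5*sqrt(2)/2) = o^4/2 + 7*sqrt(2)*o^3/4 + 3*o^3 + 13*o^2/2 + 21*sqrt(2)*o^2/2 + 15*o + 14*sqrt(2)*o + 20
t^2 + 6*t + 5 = (t + 1)*(t + 5)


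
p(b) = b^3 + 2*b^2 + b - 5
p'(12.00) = 481.00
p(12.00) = 2023.00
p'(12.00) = 481.00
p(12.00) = 2023.00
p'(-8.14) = 167.22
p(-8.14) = -419.97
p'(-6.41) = 98.62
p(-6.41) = -192.61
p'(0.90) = 7.03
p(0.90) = -1.75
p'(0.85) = 6.57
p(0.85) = -2.09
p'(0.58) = 4.33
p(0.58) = -3.55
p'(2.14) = 23.30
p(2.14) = 16.10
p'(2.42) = 28.25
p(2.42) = 23.31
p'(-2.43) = 8.99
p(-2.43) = -9.97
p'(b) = 3*b^2 + 4*b + 1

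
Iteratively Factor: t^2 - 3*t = (t)*(t - 3)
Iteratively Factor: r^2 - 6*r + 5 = (r - 5)*(r - 1)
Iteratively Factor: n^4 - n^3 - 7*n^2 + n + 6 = (n + 2)*(n^3 - 3*n^2 - n + 3) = (n - 3)*(n + 2)*(n^2 - 1) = (n - 3)*(n + 1)*(n + 2)*(n - 1)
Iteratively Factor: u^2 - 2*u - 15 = (u - 5)*(u + 3)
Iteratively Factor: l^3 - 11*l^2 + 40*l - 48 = (l - 4)*(l^2 - 7*l + 12) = (l - 4)^2*(l - 3)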